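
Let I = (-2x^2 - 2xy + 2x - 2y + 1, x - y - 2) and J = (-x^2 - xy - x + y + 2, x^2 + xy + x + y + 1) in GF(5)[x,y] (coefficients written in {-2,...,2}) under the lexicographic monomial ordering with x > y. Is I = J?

No, the ideals differ.

Two ideals are equal iff their reduced Gröbner bases coincide (the reduced basis is unique for a fixed ordering).
Buchberger on the first generating set:
f_1 = -2x^2 - 2xy + 2x - 2y + 1, LT = x^2.
f_2 = x - y - 2, LT = x.

S(f_1,f_2): lcm = x^2. S = 2xy + x + y + 2.
  leading term xy: subtract (2y)·f_2 from 2xy + x + y + 2 → x + 2y^2 + 2
  leading term x: subtract (1)·f_2 from x + 2y^2 + 2 → 2y^2 + y - 1
  leading term y^2: no divisor's leading term divides it; move 2y^2 to the remainder.
  leading term y: no divisor's leading term divides it; move y to the remainder.
  leading term 1: no divisor's leading term divides it; move -1 to the remainder.
  remainder 2y^2 + y - 1 ≠ 0; add g_3 = 2y^2 + y - 1 to the basis.

S(f_1,g_3): leading monomials are coprime, so the S-polynomial reduces to 0 (Buchberger's first criterion).
S(f_2,g_3): leading monomials are coprime, so the S-polynomial reduces to 0 (Buchberger's first criterion).
Every S-polynomial of the final basis reduces to 0, so we have a Gröbner basis.
Inter-reduce: drop elements whose leading term is divisible by another's, tail-reduce, and make monic.
Reduced Gröbner basis: {x - y - 2, y^2 - 2y + 2}.

Buchberger on the second generating set:
h_1 = -x^2 - xy - x + y + 2, LT = x^2.
h_2 = x^2 + xy + x + y + 1, LT = x^2.

S(h_1,h_2): lcm = x^2. S = -2y + 2.
  leading term y: no divisor's leading term divides it; move -2y to the remainder.
  leading term 1: no divisor's leading term divides it; move 2 to the remainder.
  remainder -2y + 2 ≠ 0; add k_3 = -2y + 2 to the basis.

S(h_1,k_3): leading monomials are coprime, so the S-polynomial reduces to 0 (Buchberger's first criterion).
S(h_2,k_3): leading monomials are coprime, so the S-polynomial reduces to 0 (Buchberger's first criterion).
Every S-polynomial of the final basis reduces to 0, so we have a Gröbner basis.
Inter-reduce: drop elements whose leading term is divisible by another's, tail-reduce, and make monic.
Reduced Gröbner basis: {x^2 + 2x + 2, y - 1}.

These differ, so the ideals are not equal.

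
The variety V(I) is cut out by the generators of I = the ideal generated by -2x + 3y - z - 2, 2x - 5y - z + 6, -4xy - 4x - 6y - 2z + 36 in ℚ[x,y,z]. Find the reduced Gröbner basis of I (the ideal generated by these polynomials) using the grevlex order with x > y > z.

G = {z² - 9/2z, x + 2z - 2, y + z - 2}

The reduced Gröbner basis is the canonical form of the ideal for this ordering.

f_1 = -2x + 3y - z - 2, LT = x.
f_2 = 2x - 5y - z + 6, LT = x.
f_3 = -4xy - 4x - 6y - 2z + 36, LT = xy.

S(f_1,f_2): lcm = x. S = y + z - 2.
  leading term y: no divisor's leading term divides it; move y to the remainder.
  leading term z: no divisor's leading term divides it; move z to the remainder.
  leading term 1: no divisor's leading term divides it; move -2 to the remainder.
  remainder y + z - 2 ≠ 0; add g_4 = y + z - 2 to the basis.

S(f_1,f_3): lcm = xy. S = -3/2y² + ½yz - x - ½y - ½z + 9.
  leading term y²: subtract (-3/2y)·g_4 from -3/2y² + ½yz - x - ½y - ½z + 9 → 2yz - x - 7/2y - ½z + 9
  leading term yz: subtract (2z)·g_4 from 2yz - x - 7/2y - ½z + 9 → -2z² - x - 7/2y + 7/2z + 9
  leading term z²: no divisor's leading term divides it; move -2z² to the remainder.
  leading term x: subtract (½)·f_1 from -x - 7/2y + 7/2z + 9 → -5y + 4z + 10
  leading term y: subtract (-5)·g_4 from -5y + 4z + 10 → 9z
  leading term z: no divisor's leading term divides it; move 9z to the remainder.
  remainder -2z² + 9z ≠ 0; add g_5 = -2z² + 9z to the basis.

The other S-polynomials (S(f_2,f_3), S(f_1,g_4), S(f_2,g_4), S(f_3,g_4), S(f_1,g_5), S(f_2,g_5), S(f_3,g_5), S(g_4,g_5)) all reduce to 0 modulo the current basis, so we have a Gröbner basis.
Inter-reduce: drop elements whose leading term is divisible by another's, tail-reduce, and make monic.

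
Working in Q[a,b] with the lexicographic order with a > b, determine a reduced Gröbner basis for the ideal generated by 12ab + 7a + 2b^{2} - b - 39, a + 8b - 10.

G = {a + 8b - 10, b^{2} - \tfrac{63}{94}b - \tfrac{31}{94}}

f_1 = 12ab + 7a + 2b^{2} - b - 39, LT = ab.
f_2 = a + 8b - 10, LT = a.

S(f_1,f_2): lcm = ab. S = \tfrac{7}{12}a - \tfrac{47}{6}b^{2} + \tfrac{119}{12}b - \tfrac{13}{4}.
  leading term a: subtract (\tfrac{7}{12})·f_2 from \tfrac{7}{12}a - \tfrac{47}{6}b^{2} + \tfrac{119}{12}b - \tfrac{13}{4} → -\tfrac{47}{6}b^{2} + \tfrac{21}{4}b + \tfrac{31}{12}
  leading term b^{2}: no divisor's leading term divides it; move -\tfrac{47}{6}b^{2} to the remainder.
  leading term b: no divisor's leading term divides it; move \tfrac{21}{4}b to the remainder.
  leading term 1: no divisor's leading term divides it; move \tfrac{31}{12} to the remainder.
  remainder -\tfrac{47}{6}b^{2} + \tfrac{21}{4}b + \tfrac{31}{12} ≠ 0; add g_3 = -\tfrac{47}{6}b^{2} + \tfrac{21}{4}b + \tfrac{31}{12} to the basis.

The other S-polynomials (S(f_1,g_3), S(f_2,g_3)) all reduce to 0 modulo the current basis, so we have a Gröbner basis.
Inter-reduce: drop elements whose leading term is divisible by another's, tail-reduce, and make monic.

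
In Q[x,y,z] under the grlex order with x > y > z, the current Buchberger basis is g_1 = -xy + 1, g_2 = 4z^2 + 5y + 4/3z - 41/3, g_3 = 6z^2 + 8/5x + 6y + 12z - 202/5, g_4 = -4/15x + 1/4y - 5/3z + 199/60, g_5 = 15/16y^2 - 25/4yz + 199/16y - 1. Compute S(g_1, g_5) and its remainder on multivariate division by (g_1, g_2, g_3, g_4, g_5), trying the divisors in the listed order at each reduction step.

lcm(LM(g_1), LM(g_5)) = xy^2.
S = (lcm/LT(g_1))·g_1 − (lcm/LT(g_5))·g_5 = 20/3xyz - 199/15xy + 16/15x - y.
Reduce S modulo (g_1, g_2, g_3, g_4, g_5) in that order:
  leading term xyz: subtract (-20/3z)·g_1 from 20/3xyz - 199/15xy + 16/15x - y → -199/15xy + 16/15x - y + 20/3z
  leading term xy: subtract (199/15)·g_1 from -199/15xy + 16/15x - y + 20/3z → 16/15x - y + 20/3z - 199/15
  leading term x: subtract (-4)·g_4 from 16/15x - y + 20/3z - 199/15 → 0
The remainder is 0, so this S-polynomial contributes no new basis element.
An S-polynomial is built so that the two leading terms cancel; whether anything survives reduction is exactly the Gröbner-basis criterion.

S(g_1, g_5) = 20/3xyz - 199/15xy + 16/15x - y; remainder on division = 0.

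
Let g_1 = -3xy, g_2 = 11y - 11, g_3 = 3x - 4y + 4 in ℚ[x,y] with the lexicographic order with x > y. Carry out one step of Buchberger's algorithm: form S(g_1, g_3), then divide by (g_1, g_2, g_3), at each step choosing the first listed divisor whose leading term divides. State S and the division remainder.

S(g_1, g_3) = 4/3y² - 4/3y; remainder on division = 0.

lcm(LM(g_1), LM(g_3)) = xy.
S = (lcm/LT(g_1))·g_1 − (lcm/LT(g_3))·g_3 = 4/3y² - 4/3y.
Reduce S modulo (g_1, g_2, g_3) in that order:
  leading term y²: subtract (4/33y)·g_2 from 4/3y² - 4/3y → 0
The remainder is 0, so this S-polynomial contributes no new basis element.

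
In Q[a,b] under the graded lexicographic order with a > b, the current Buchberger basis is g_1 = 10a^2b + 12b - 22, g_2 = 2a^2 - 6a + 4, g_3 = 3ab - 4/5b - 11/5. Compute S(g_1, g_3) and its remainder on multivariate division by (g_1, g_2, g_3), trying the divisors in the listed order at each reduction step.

S(g_1, g_3) = 4/15ab + 11/15a + 6/5b - 11/5; remainder on division = 11/15a + 286/225b - 451/225.

lcm(LM(g_1), LM(g_3)) = a^2b.
S = (lcm/LT(g_1))·g_1 − (lcm/LT(g_3))·g_3 = 4/15ab + 11/15a + 6/5b - 11/5.
Reduce S modulo (g_1, g_2, g_3) in that order:
  leading term ab: subtract (4/45)·g_3 from 4/15ab + 11/15a + 6/5b - 11/5 → 11/15a + 286/225b - 451/225
  leading term a: no divisor's leading term divides it; move 11/15a to the remainder.
  leading term b: no divisor's leading term divides it; move 286/225b to the remainder.
  leading term 1: no divisor's leading term divides it; move -451/225 to the remainder.
The remainder 11/15a + 286/225b - 451/225 is nonzero, so it would be added as the next basis element.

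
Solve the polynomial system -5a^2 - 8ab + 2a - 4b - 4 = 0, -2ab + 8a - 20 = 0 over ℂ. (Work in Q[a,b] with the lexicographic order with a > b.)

{(2, -1), (-4 - 2*sqrt(3), 14 - 5*sqrt(3)), (-4 + 2*sqrt(3), 5*sqrt(3) + 14)}

Compute a lex Gröbner basis by Buchberger's algorithm.
f_1 = -5a^2 - 8ab + 2a - 4b - 4, LT = a^2.
f_2 = -2ab + 8a - 20, LT = ab.

S(f_1,f_2): lcm = a^2b. S = 4a^2 + 8/5ab^2 - 2/5ab - 10a + 4/5b^2 + 4/5b.
  leading term a^2: subtract (-4/5)·f_1 from 4a^2 + 8/5ab^2 - 2/5ab - 10a + 4/5b^2 + 4/5b → 8/5ab^2 - 34/5ab - 42/5a + 4/5b^2 - 12/5b - 16/5
  leading term ab^2: subtract (-4/5b)·f_2 from 8/5ab^2 - 34/5ab - 42/5a + 4/5b^2 - 12/5b - 16/5 → -2/5ab - 42/5a + 4/5b^2 - 92/5b - 16/5
  leading term ab: subtract (1/5)·f_2 from -2/5ab - 42/5a + 4/5b^2 - 92/5b - 16/5 → -10a + 4/5b^2 - 92/5b + 4/5
  leading term a: no divisor's leading term divides it; move -10a to the remainder.
  leading term b^2: no divisor's leading term divides it; move 4/5b^2 to the remainder.
  leading term b: no divisor's leading term divides it; move -92/5b to the remainder.
  leading term 1: no divisor's leading term divides it; move 4/5 to the remainder.
  remainder -10a + 4/5b^2 - 92/5b + 4/5 ≠ 0; add h_3 = -10a + 4/5b^2 - 92/5b + 4/5 to the basis.

S(f_2,h_3): lcm = ab. S = -4a + 2/25b^3 - 46/25b^2 + 2/25b + 10.
  leading term a: subtract (2/5)·h_3 from -4a + 2/25b^3 - 46/25b^2 + 2/25b + 10 → 2/25b^3 - 54/25b^2 + 186/25b + 242/25
  leading term b^3: no divisor's leading term divides it; move 2/25b^3 to the remainder.
  leading term b^2: no divisor's leading term divides it; move -54/25b^2 to the remainder.
  leading term b: no divisor's leading term divides it; move 186/25b to the remainder.
  leading term 1: no divisor's leading term divides it; move 242/25 to the remainder.
  remainder 2/25b^3 - 54/25b^2 + 186/25b + 242/25 ≠ 0; add h_4 = 2/25b^3 - 54/25b^2 + 186/25b + 242/25 to the basis.

The other S-polynomials (S(f_1,h_3), S(f_1,h_4), S(f_2,h_4), S(h_3,h_4)) all reduce to 0 modulo the current basis, so we have a Gröbner basis.
Inter-reduce: drop elements whose leading term is divisible by another's, tail-reduce, and make monic.
Reduced Gröbner basis: {a - 2/25b^2 + 46/25b - 2/25, b^3 - 27b^2 + 93b + 121}.

Elimination: the polynomial b^3 - 27b^2 + 93b + 121 lies in the elimination ideal for b, so b ∈ {-1, 14 - 5*sqrt(3), 5*sqrt(3) + 14}. For each such b, the remaining basis elements (now univariate) give the rest of the solution.
  b = -1: the earlier basis element becomes a - 2 = 0, giving a = 2 — point (2, -1).
  b = 14 - 5*sqrt(3): the earlier basis element becomes a + 2*sqrt(3) + 4 = 0, giving a = -4 - 2*sqrt(3) — point (-4 - 2*sqrt(3), 14 - 5*sqrt(3)).
  b = 5*sqrt(3) + 14: the earlier basis element becomes a - 2*sqrt(3) + 4 = 0, giving a = -4 + 2*sqrt(3) — point (-4 + 2*sqrt(3), 5*sqrt(3) + 14).
Each listed point satisfies every original equation (direct substitution).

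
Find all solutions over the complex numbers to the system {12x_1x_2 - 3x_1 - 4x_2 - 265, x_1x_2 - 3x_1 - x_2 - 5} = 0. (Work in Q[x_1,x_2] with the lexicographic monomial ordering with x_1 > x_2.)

{(5, 5), (49/33, 39/2)}

Compute a lex Gröbner basis by Buchberger's algorithm.
f_1 = 12x_1x_2 - 3x_1 - 4x_2 - 265, LT = x_1x_2.
f_2 = x_1x_2 - 3x_1 - x_2 - 5, LT = x_1x_2.

S(f_1,f_2): lcm = x_1x_2. S = \tfrac{11}{4}x_1 + \tfrac{2}{3}x_2 - \tfrac{205}{12}.
  leading term x_1: no divisor's leading term divides it; move \tfrac{11}{4}x_1 to the remainder.
  leading term x_2: no divisor's leading term divides it; move \tfrac{2}{3}x_2 to the remainder.
  leading term 1: no divisor's leading term divides it; move -\tfrac{205}{12} to the remainder.
  remainder \tfrac{11}{4}x_1 + \tfrac{2}{3}x_2 - \tfrac{205}{12} ≠ 0; add h_3 = \tfrac{11}{4}x_1 + \tfrac{2}{3}x_2 - \tfrac{205}{12} to the basis.

S(f_1,h_3): lcm = x_1x_2. S = -\tfrac{1}{4}x_1 - \tfrac{8}{33}x_2^{2} + \tfrac{194}{33}x_2 - \tfrac{265}{12}.
  leading term x_1: subtract (-\tfrac{1}{11})·h_3 from -\tfrac{1}{4}x_1 - \tfrac{8}{33}x_2^{2} + \tfrac{194}{33}x_2 - \tfrac{265}{12} → -\tfrac{8}{33}x_2^{2} + \tfrac{196}{33}x_2 - \tfrac{260}{11}
  leading term x_2^{2}: no divisor's leading term divides it; move -\tfrac{8}{33}x_2^{2} to the remainder.
  leading term x_2: no divisor's leading term divides it; move \tfrac{196}{33}x_2 to the remainder.
  leading term 1: no divisor's leading term divides it; move -\tfrac{260}{11} to the remainder.
  remainder -\tfrac{8}{33}x_2^{2} + \tfrac{196}{33}x_2 - \tfrac{260}{11} ≠ 0; add h_4 = -\tfrac{8}{33}x_2^{2} + \tfrac{196}{33}x_2 - \tfrac{260}{11} to the basis.

The other S-polynomials (S(f_2,h_3), S(f_1,h_4), S(f_2,h_4), S(h_3,h_4)) all reduce to 0 modulo the current basis, so we have a Gröbner basis.
Inter-reduce: drop elements whose leading term is divisible by another's, tail-reduce, and make monic.
Reduced Gröbner basis: {x_1 + \tfrac{8}{33}x_2 - \tfrac{205}{33}, x_2^{2} - \tfrac{49}{2}x_2 + \tfrac{195}{2}}.

Since the basis is lex-ordered, x_2^{2} - \tfrac{49}{2}x_2 + \tfrac{195}{2} is univariate in x_2. Its roots are {5, 39/2}. Back-substituting each root into the other basis elements fixes the other coordinates.
  x_2 = 5: the earlier basis element becomes x_1 - 5 = 0, giving x_1 = 5 — point (5, 5).
  x_2 = 39/2: the earlier basis element becomes x_1 - \tfrac{49}{33} = 0, giving x_1 = 49/33 — point (49/33, 39/2).
Each listed point satisfies every original equation (direct substitution).
This is the nonlinear analogue of row-reducing a linear system.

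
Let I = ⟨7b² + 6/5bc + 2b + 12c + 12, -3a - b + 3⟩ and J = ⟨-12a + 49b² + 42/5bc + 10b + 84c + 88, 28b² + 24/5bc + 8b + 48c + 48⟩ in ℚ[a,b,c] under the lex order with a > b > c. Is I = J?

Since reduced Gröbner bases are canonical representatives of ideals under a given ordering, it suffices to compute and compare them.
Buchberger on the first generating set:
f_1 = 7b² + 6/5bc + 2b + 12c + 12, LT = b².
f_2 = -3a - b + 3, LT = a.

The S-polynomials (S(f_1,f_2)) all reduce to 0 modulo the current basis, so we have a Gröbner basis.
Inter-reduce: drop elements whose leading term is divisible by another's, tail-reduce, and make monic.
Reduced Gröbner basis: {a + ⅓b - 1, b² + 6/35bc + 2/7b + 12/7c + 12/7}.

Buchberger on the second generating set:
h_1 = -12a + 49b² + 42/5bc + 10b + 84c + 88, LT = a.
h_2 = 28b² + 24/5bc + 8b + 48c + 48, LT = b².

The S-polynomials (S(h_1,h_2)) all reduce to 0 modulo the current basis, so we have a Gröbner basis.
Inter-reduce: drop elements whose leading term is divisible by another's, tail-reduce, and make monic.
Reduced Gröbner basis: {a + ⅓b - ⅓, b² + 6/35bc + 2/7b + 12/7c + 12/7}.

Since the reduced bases disagree, the two ideals are not the same.

No, the ideals differ.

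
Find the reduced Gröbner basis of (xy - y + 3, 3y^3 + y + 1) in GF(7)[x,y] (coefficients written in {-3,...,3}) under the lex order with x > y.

G = {x - 2y^2 + 3, y^3 - 2y - 2}

The reduced Gröbner basis is the canonical form of the ideal for this ordering.

f_1 = xy - y + 3, LT = xy.
f_2 = 3y^3 + y + 1, LT = y^3.

S(f_1,f_2): lcm = xy^3. S = 2xy + 2x - y^3 + 3y^2.
  leading term xy: subtract (2)·f_1 from 2xy + 2x - y^3 + 3y^2 → 2x - y^3 + 3y^2 + 2y + 1
  leading term x: no divisor's leading term divides it; move 2x to the remainder.
  leading term y^3: subtract (2)·f_2 from -y^3 + 3y^2 + 2y + 1 → 3y^2 - 1
  leading term y^2: no divisor's leading term divides it; move 3y^2 to the remainder.
  leading term 1: no divisor's leading term divides it; move -1 to the remainder.
  remainder 2x + 3y^2 - 1 ≠ 0; add g_3 = 2x + 3y^2 - 1 to the basis.

The other S-polynomials (S(f_1,g_3), S(f_2,g_3)) all reduce to 0 modulo the current basis, so we have a Gröbner basis.
Inter-reduce: drop elements whose leading term is divisible by another's, tail-reduce, and make monic.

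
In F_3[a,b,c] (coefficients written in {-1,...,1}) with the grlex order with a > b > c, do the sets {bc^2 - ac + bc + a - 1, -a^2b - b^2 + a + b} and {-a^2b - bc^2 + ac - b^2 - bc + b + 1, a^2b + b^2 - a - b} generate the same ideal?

Yes, the ideals are equal.

Equality of ideals is decidable: compute both reduced Gröbner bases (unique for the ordering) and check whether they agree.
Buchberger on the first generating set:
f_1 = bc^2 - ac + bc + a - 1, LT = bc^2.
f_2 = -a^2b - b^2 + a + b, LT = a^2b.

S(f_1,f_2): lcm = a^2bc^2. S = -a^3c + a^2bc - b^2c^2 + a^3 + ac^2 + bc^2 - a^2.
  leading term a^3c: no divisor's leading term divides it; move -a^3c to the remainder.
  leading term a^2bc: subtract (-c)·f_2 from a^2bc - b^2c^2 + a^3 + ac^2 + bc^2 - a^2 → -b^2c^2 + a^3 + ac^2 - b^2c + bc^2 - a^2 + ac + bc
  leading term b^2c^2: subtract (-b)·f_1 from -b^2c^2 + a^3 + ac^2 - b^2c + bc^2 - a^2 + ac + bc → a^3 - abc + ac^2 + bc^2 - a^2 + ab + ac + bc - b
  leading term a^3: no divisor's leading term divides it; move a^3 to the remainder.
  leading term abc: no divisor's leading term divides it; move -abc to the remainder.
  leading term ac^2: no divisor's leading term divides it; move ac^2 to the remainder.
  leading term bc^2: subtract (1)·f_1 from bc^2 - a^2 + ab + ac + bc - b → -a^2 + ab - ac - a - b + 1
  leading term a^2: no divisor's leading term divides it; move -a^2 to the remainder.
  leading term ab: no divisor's leading term divides it; move ab to the remainder.
  leading term ac: no divisor's leading term divides it; move -ac to the remainder.
  leading term a: no divisor's leading term divides it; move -a to the remainder.
  leading term b: no divisor's leading term divides it; move -b to the remainder.
  leading term 1: no divisor's leading term divides it; move 1 to the remainder.
  remainder -a^3c + a^3 - abc + ac^2 - a^2 + ab - ac - a - b + 1 ≠ 0; add g_3 = -a^3c + a^3 - abc + ac^2 - a^2 + ab - ac - a - b + 1 to the basis.

The other S-polynomials (S(f_1,g_3), S(f_2,g_3)) all reduce to 0 modulo the current basis, so we have a Gröbner basis.
Inter-reduce: drop elements whose leading term is divisible by another's, tail-reduce, and make monic.
Reduced Gröbner basis: {a^3c - a^3 + abc - ac^2 + a^2 - ab + ac + a + b - 1, a^2b + b^2 - a - b, bc^2 - ac + bc + a - 1}.

Buchberger on the second generating set:
h_1 = -a^2b - bc^2 + ac - b^2 - bc + b + 1, LT = a^2b.
h_2 = a^2b + b^2 - a - b, LT = a^2b.

S(h_1,h_2): lcm = a^2b. S = bc^2 - ac + bc + a - 1.
  leading term bc^2: no divisor's leading term divides it; move bc^2 to the remainder.
  leading term ac: no divisor's leading term divides it; move -ac to the remainder.
  leading term bc: no divisor's leading term divides it; move bc to the remainder.
  leading term a: no divisor's leading term divides it; move a to the remainder.
  leading term 1: no divisor's leading term divides it; move -1 to the remainder.
  remainder bc^2 - ac + bc + a - 1 ≠ 0; add k_3 = bc^2 - ac + bc + a - 1 to the basis.

S(h_1,k_3): lcm = a^2bc^2. S = bc^4 + a^3c - a^2bc - ac^3 + b^2c^2 + bc^3 - a^3 - bc^2 + a^2 - c^2.
  leading term bc^4: subtract (c^2)·k_3 from bc^4 + a^3c - a^2bc - ac^3 + b^2c^2 + bc^3 - a^3 - bc^2 + a^2 - c^2 → a^3c - a^2bc + b^2c^2 - a^3 - ac^2 - bc^2 + a^2
  leading term a^3c: no divisor's leading term divides it; move a^3c to the remainder.
  leading term a^2bc: subtract (c)·h_1 from -a^2bc + b^2c^2 - a^3 - ac^2 - bc^2 + a^2 → b^2c^2 + bc^3 - a^3 + ac^2 + b^2c + a^2 - bc - c
  leading term b^2c^2: subtract (b)·k_3 from b^2c^2 + bc^3 - a^3 + ac^2 + b^2c + a^2 - bc - c → bc^3 - a^3 + abc + ac^2 + a^2 - ab - bc + b - c
  leading term bc^3: subtract (c)·k_3 from bc^3 - a^3 + abc + ac^2 + a^2 - ab - bc + b - c → -a^3 + abc - ac^2 - bc^2 + a^2 - ab - ac - bc + b
  leading term a^3: no divisor's leading term divides it; move -a^3 to the remainder.
  leading term abc: no divisor's leading term divides it; move abc to the remainder.
  leading term ac^2: no divisor's leading term divides it; move -ac^2 to the remainder.
  leading term bc^2: subtract (-1)·k_3 from -bc^2 + a^2 - ab - ac - bc + b → a^2 - ab + ac + a + b - 1
  leading term a^2: no divisor's leading term divides it; move a^2 to the remainder.
  leading term ab: no divisor's leading term divides it; move -ab to the remainder.
  leading term ac: no divisor's leading term divides it; move ac to the remainder.
  leading term a: no divisor's leading term divides it; move a to the remainder.
  leading term b: no divisor's leading term divides it; move b to the remainder.
  leading term 1: no divisor's leading term divides it; move -1 to the remainder.
  remainder a^3c - a^3 + abc - ac^2 + a^2 - ab + ac + a + b - 1 ≠ 0; add k_4 = a^3c - a^3 + abc - ac^2 + a^2 - ab + ac + a + b - 1 to the basis.

The other S-polynomials (S(h_2,k_3), S(h_1,k_4), S(h_2,k_4), S(k_3,k_4)) all reduce to 0 modulo the current basis, so we have a Gröbner basis.
Inter-reduce: drop elements whose leading term is divisible by another's, tail-reduce, and make monic.
Reduced Gröbner basis: {a^3c - a^3 + abc - ac^2 + a^2 - ab + ac + a + b - 1, a^2b + b^2 - a - b, bc^2 - ac + bc + a - 1}.

The two bases agree; hence the ideals are identical.
The same test decides containment: I ⊆ J iff every generator of I reduces to 0 modulo a Gröbner basis of J.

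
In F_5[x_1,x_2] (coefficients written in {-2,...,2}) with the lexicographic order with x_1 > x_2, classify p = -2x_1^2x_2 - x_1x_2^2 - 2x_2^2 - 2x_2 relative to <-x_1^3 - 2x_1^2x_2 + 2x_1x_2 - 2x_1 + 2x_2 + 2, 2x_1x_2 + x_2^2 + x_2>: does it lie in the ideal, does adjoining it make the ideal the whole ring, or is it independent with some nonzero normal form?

-2x_1^2x_2 - x_1x_2^2 - 2x_2^2 - 2x_2 lies in I (it reduces to 0).

First compute the reduced Gröbner basis of I by Buchberger's algorithm.
f_1 = -x_1^3 - 2x_1^2x_2 + 2x_1x_2 - 2x_1 + 2x_2 + 2, LT = x_1^3.
f_2 = 2x_1x_2 + x_2^2 + x_2, LT = x_1x_2.

S(f_1,f_2): lcm = x_1^3x_2. S = -x_1^2x_2^2 + 2x_1^2x_2 - 2x_1x_2^2 + 2x_1x_2 - 2x_2^2 - 2x_2.
  reduce S modulo (f_1, f_2):
  remainder x_2^4 + x_2^3 ≠ 0; add h_3 = x_2^4 + x_2^3 to the basis.

The other S-polynomials (S(f_1,h_3), S(f_2,h_3)) all reduce to 0 modulo the current basis, so we have a Gröbner basis.
Inter-reduce: drop elements whose leading term is divisible by another's, tail-reduce, and make monic.
Reduced Gröbner basis: {x_1^3 + 2x_1 - 2x_2^3 + 2x_2^2 + 2x_2 - 2, x_1x_2 - 2x_2^2 - 2x_2, x_2^4 + x_2^3}.
Label its elements g_1 = x_1^3 + 2x_1 - 2x_2^3 + 2x_2^2 + 2x_2 - 2, g_2 = x_1x_2 - 2x_2^2 - 2x_2, g_3 = x_2^4 + x_2^3.

Reduce p = -2x_1^2x_2 - x_1x_2^2 - 2x_2^2 - 2x_2 modulo G:
  leading term x_1^2x_2: subtract (-2x_1)·g_2 from -2x_1^2x_2 - x_1x_2^2 - 2x_2^2 - 2x_2 → x_1x_2 - 2x_2^2 - 2x_2
  leading term x_1x_2: subtract (1)·g_2 from x_1x_2 - 2x_2^2 - 2x_2 → 0
  normal form = 0.
Since the normal form is 0, p ∈ I.

The remainder on division by a Gröbner basis is unique — it is the normal form.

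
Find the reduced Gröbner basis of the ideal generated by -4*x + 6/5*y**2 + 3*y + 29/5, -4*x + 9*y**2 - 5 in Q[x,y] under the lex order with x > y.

G = {x - 45/52*y - 97/52, y**2 - 5/13*y - 18/13}

The reduced Gröbner basis is the canonical form of the ideal for this ordering.

f_1 = -4*x + 6/5*y**2 + 3*y + 29/5, LT = x.
f_2 = -4*x + 9*y**2 - 5, LT = x.

S(f_1,f_2): lcm = x. S = 39/20*y**2 - 3/4*y - 27/10.
  leading term y**2: no divisor's leading term divides it; move 39/20*y**2 to the remainder.
  leading term y: no divisor's leading term divides it; move -3/4*y to the remainder.
  leading term 1: no divisor's leading term divides it; move -27/10 to the remainder.
  remainder 39/20*y**2 - 3/4*y - 27/10 ≠ 0; add g_3 = 39/20*y**2 - 3/4*y - 27/10 to the basis.

The other S-polynomials (S(f_1,g_3), S(f_2,g_3)) all reduce to 0 modulo the current basis, so we have a Gröbner basis.
Inter-reduce: drop elements whose leading term is divisible by another's, tail-reduce, and make monic.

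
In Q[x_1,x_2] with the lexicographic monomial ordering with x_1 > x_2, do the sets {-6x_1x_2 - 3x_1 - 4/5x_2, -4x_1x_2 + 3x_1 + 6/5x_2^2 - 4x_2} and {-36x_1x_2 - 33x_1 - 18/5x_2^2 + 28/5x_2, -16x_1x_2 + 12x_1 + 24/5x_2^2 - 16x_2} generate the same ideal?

Equality of ideals is decidable: compute both reduced Gröbner bases (unique for the ordering) and check whether they agree.
Buchberger on the first generating set:
f_1 = -6x_1x_2 - 3x_1 - 4/5x_2, LT = x_1x_2.
f_2 = -4x_1x_2 + 3x_1 + 6/5x_2^2 - 4x_2, LT = x_1x_2.

S(f_1,f_2): lcm = x_1x_2. S = 5/4x_1 + 3/10x_2^2 - 13/15x_2.
  leading term x_1: no divisor's leading term divides it; move 5/4x_1 to the remainder.
  leading term x_2^2: no divisor's leading term divides it; move 3/10x_2^2 to the remainder.
  leading term x_2: no divisor's leading term divides it; move -13/15x_2 to the remainder.
  remainder 5/4x_1 + 3/10x_2^2 - 13/15x_2 ≠ 0; add g_3 = 5/4x_1 + 3/10x_2^2 - 13/15x_2 to the basis.

S(f_1,g_3): lcm = x_1x_2. S = 1/2x_1 - 6/25x_2^3 + 52/75x_2^2 + 2/15x_2.
  leading term x_1: subtract (2/5)·g_3 from 1/2x_1 - 6/25x_2^3 + 52/75x_2^2 + 2/15x_2 → -6/25x_2^3 + 43/75x_2^2 + 12/25x_2
  leading term x_2^3: no divisor's leading term divides it; move -6/25x_2^3 to the remainder.
  leading term x_2^2: no divisor's leading term divides it; move 43/75x_2^2 to the remainder.
  leading term x_2: no divisor's leading term divides it; move 12/25x_2 to the remainder.
  remainder -6/25x_2^3 + 43/75x_2^2 + 12/25x_2 ≠ 0; add g_4 = -6/25x_2^3 + 43/75x_2^2 + 12/25x_2 to the basis.

The other S-polynomials (S(f_2,g_3), S(f_1,g_4), S(f_2,g_4), S(g_3,g_4)) all reduce to 0 modulo the current basis, so we have a Gröbner basis.
Inter-reduce: drop elements whose leading term is divisible by another's, tail-reduce, and make monic.
Reduced Gröbner basis: {x_1 + 6/25x_2^2 - 52/75x_2, x_2^3 - 43/18x_2^2 - 2x_2}.

Buchberger on the second generating set:
h_1 = -36x_1x_2 - 33x_1 - 18/5x_2^2 + 28/5x_2, LT = x_1x_2.
h_2 = -16x_1x_2 + 12x_1 + 24/5x_2^2 - 16x_2, LT = x_1x_2.

S(h_1,h_2): lcm = x_1x_2. S = 5/3x_1 + 2/5x_2^2 - 52/45x_2.
  leading term x_1: no divisor's leading term divides it; move 5/3x_1 to the remainder.
  leading term x_2^2: no divisor's leading term divides it; move 2/5x_2^2 to the remainder.
  leading term x_2: no divisor's leading term divides it; move -52/45x_2 to the remainder.
  remainder 5/3x_1 + 2/5x_2^2 - 52/45x_2 ≠ 0; add k_3 = 5/3x_1 + 2/5x_2^2 - 52/45x_2 to the basis.

S(h_1,k_3): lcm = x_1x_2. S = 11/12x_1 - 6/25x_2^3 + 119/150x_2^2 - 7/45x_2.
  leading term x_1: subtract (11/20)·k_3 from 11/12x_1 - 6/25x_2^3 + 119/150x_2^2 - 7/45x_2 → -6/25x_2^3 + 43/75x_2^2 + 12/25x_2
  leading term x_2^3: no divisor's leading term divides it; move -6/25x_2^3 to the remainder.
  leading term x_2^2: no divisor's leading term divides it; move 43/75x_2^2 to the remainder.
  leading term x_2: no divisor's leading term divides it; move 12/25x_2 to the remainder.
  remainder -6/25x_2^3 + 43/75x_2^2 + 12/25x_2 ≠ 0; add k_4 = -6/25x_2^3 + 43/75x_2^2 + 12/25x_2 to the basis.

The other S-polynomials (S(h_2,k_3), S(h_1,k_4), S(h_2,k_4), S(k_3,k_4)) all reduce to 0 modulo the current basis, so we have a Gröbner basis.
Inter-reduce: drop elements whose leading term is divisible by another's, tail-reduce, and make monic.
Reduced Gröbner basis: {x_1 + 6/25x_2^2 - 52/75x_2, x_2^3 - 43/18x_2^2 - 2x_2}.

Same reduced basis, so the two generating sets span the same ideal.

Yes, the ideals are equal.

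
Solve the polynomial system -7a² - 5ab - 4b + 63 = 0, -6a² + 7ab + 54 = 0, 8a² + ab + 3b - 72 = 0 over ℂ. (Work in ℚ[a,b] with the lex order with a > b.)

{(-3, 0), (3, 0)}

Compute a lex Gröbner basis by Buchberger's algorithm.
f_1 = -7a² - 5ab - 4b + 63, LT = a².
f_2 = -6a² + 7ab + 54, LT = a².
f_3 = 8a² + ab + 3b - 72, LT = a².

S(f_1,f_2): lcm = a². S = 79/42ab + 4/7b.
  reduce S modulo (f_1, f_2, f_3):
  remainder 79/42ab + 4/7b ≠ 0; add h_4 = 79/42ab + 4/7b to the basis.

S(f_1,f_3): lcm = a². S = 33/56ab + 11/56b.
  reduce S modulo (f_1, f_2, f_3, h_4):
  remainder 11/632b ≠ 0; add h_5 = 11/632b to the basis.

The other S-polynomials (S(f_2,f_3), S(f_1,h_4), S(f_2,h_4), S(f_3,h_4), S(f_1,h_5), S(f_2,h_5), S(f_3,h_5), S(h_4,h_5)) all reduce to 0 modulo the current basis, so we have a Gröbner basis.
Inter-reduce: drop elements whose leading term is divisible by another's, tail-reduce, and make monic.
Reduced Gröbner basis: {a² - 9, b}.

Elimination: the polynomial b lies in the elimination ideal for b, so b ∈ {0}. For each such b, the remaining basis elements (now univariate) give the rest of the solution.
  b = 0: the earlier basis element becomes a² - 9 = 0, giving a = -3, 3 — points (-3, 0), (3, 0).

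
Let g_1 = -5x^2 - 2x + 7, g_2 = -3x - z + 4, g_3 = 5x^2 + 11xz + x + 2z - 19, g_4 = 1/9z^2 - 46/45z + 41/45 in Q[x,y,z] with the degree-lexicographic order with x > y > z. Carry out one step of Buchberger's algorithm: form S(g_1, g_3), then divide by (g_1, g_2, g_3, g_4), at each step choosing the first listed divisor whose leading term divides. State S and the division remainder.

S(g_1, g_3) = -11/5xz + 1/5x - 2/5z + 12/5; remainder on division = 251/75z - 251/75.

lcm(LM(g_1), LM(g_3)) = x^2.
S = (lcm/LT(g_1))·g_1 − (lcm/LT(g_3))·g_3 = -11/5xz + 1/5x - 2/5z + 12/5.
Reduce S modulo (g_1, g_2, g_3, g_4) in that order:
  leading term xz: subtract (11/15z)·g_2 from -11/5xz + 1/5x - 2/5z + 12/5 → 11/15z^2 + 1/5x - 10/3z + 12/5
  leading term z^2: subtract (33/5)·g_4 from 11/15z^2 + 1/5x - 10/3z + 12/5 → 1/5x + 256/75z - 271/75
  leading term x: subtract (-1/15)·g_2 from 1/5x + 256/75z - 271/75 → 251/75z - 251/75
  leading term z: no divisor's leading term divides it; move 251/75z to the remainder.
  leading term 1: no divisor's leading term divides it; move -251/75 to the remainder.
The remainder 251/75z - 251/75 is nonzero, so it would be added as the next basis element.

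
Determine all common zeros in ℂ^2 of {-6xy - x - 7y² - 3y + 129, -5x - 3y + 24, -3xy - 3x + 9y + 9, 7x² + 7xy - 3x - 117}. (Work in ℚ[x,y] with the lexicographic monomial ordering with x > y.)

Compute a lex Gröbner basis by Buchberger's algorithm.
f_1 = -6xy - x - 7y² - 3y + 129, LT = xy.
f_2 = -5x - 3y + 24, LT = x.
f_3 = -3xy - 3x + 9y + 9, LT = xy.
f_4 = 7x² + 7xy - 3x - 117, LT = x².

S(f_1,f_2): lcm = xy. S = ⅙x + 17/30y² + 53/10y - 43/2.
  leading term x: subtract (-1/30)·f_2 from ⅙x + 17/30y² + 53/10y - 43/2 → 17/30y² + 26/5y - 207/10
  leading term y²: no divisor's leading term divides it; move 17/30y² to the remainder.
  leading term y: no divisor's leading term divides it; move 26/5y to the remainder.
  leading term 1: no divisor's leading term divides it; move -207/10 to the remainder.
  remainder 17/30y² + 26/5y - 207/10 ≠ 0; add h_5 = 17/30y² + 26/5y - 207/10 to the basis.

S(f_1,f_3): lcm = xy. S = -⅚x + 7/6y² + 7/2y - 37/2.
  leading term x: subtract (⅙)·f_2 from -⅚x + 7/6y² + 7/2y - 37/2 → 7/6y² + 4y - 45/2
  leading term y²: subtract (35/17)·h_5 from 7/6y² + 4y - 45/2 → -114/17y + 342/17
  leading term y: no divisor's leading term divides it; move -114/17y to the remainder.
  leading term 1: no divisor's leading term divides it; move 342/17 to the remainder.
  remainder -114/17y + 342/17 ≠ 0; add h_6 = -114/17y + 342/17 to the basis.

The other S-polynomials (S(f_1,f_4), S(f_2,f_3), S(f_2,f_4), S(f_3,f_4), S(f_1,h_5), S(f_2,h_5), S(f_3,h_5), S(f_4,h_5), S(f_1,h_6), S(f_2,h_6), S(f_3,h_6), S(f_4,h_6), S(h_5,h_6)) all reduce to 0 modulo the current basis, so we have a Gröbner basis.
Inter-reduce: drop elements whose leading term is divisible by another's, tail-reduce, and make monic.
Reduced Gröbner basis: {x - 3, y - 3}.

Since the basis is lex-ordered, y - 3 is univariate in y. Its roots are {3}. Back-substituting each root into the other basis elements fixes the other coordinates.
  y = 3: the earlier basis element becomes x - 3 = 0, giving x = 3 — point (3, 3).
Substituting each solution back into the original system confirms all equations vanish.
A lex Gröbner basis triangularizes the system, enabling back-substitution.

{(3, 3)}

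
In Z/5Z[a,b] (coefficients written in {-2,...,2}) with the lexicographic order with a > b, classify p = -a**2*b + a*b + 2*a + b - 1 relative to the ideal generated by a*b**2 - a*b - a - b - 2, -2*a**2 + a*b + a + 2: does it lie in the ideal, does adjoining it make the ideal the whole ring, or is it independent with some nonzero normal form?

-a**2*b + a*b + 2*a + b - 1 is independent of I; its normal form modulo I is -a + 2*b - 2.

First compute the reduced Gröbner basis of I by Buchberger's algorithm.
f_1 = a*b**2 - a*b - a - b - 2, LT = a*b**2.
f_2 = -2*a**2 + a*b + a + 2, LT = a**2.

S(f_1,f_2): lcm = a**2*b**2. S = -a**2*b - a**2 - 2*a*b**3 - 2*a*b**2 - a*b - 2*a + b**2.
  leading term a**2*b: subtract (-2*b)·f_2 from -a**2*b - a**2 - 2*a*b**3 - 2*a*b**2 - a*b - 2*a + b**2 → -a**2 - 2*a*b**3 + a*b - 2*a + b**2 - b
  leading term a**2: subtract (-2)·f_2 from -a**2 - 2*a*b**3 + a*b - 2*a + b**2 - b → -2*a*b**3 - 2*a*b + b**2 - b - 1
  leading term a*b**3: subtract (-2*b)·f_1 from -2*a*b**3 - 2*a*b + b**2 - b - 1 → -2*a*b**2 + a*b - b**2 - 1
  leading term a*b**2: subtract (-2)·f_1 from -2*a*b**2 + a*b - b**2 - 1 → -a*b - 2*a - b**2 - 2*b
  leading term a*b: no divisor's leading term divides it; move -a*b to the remainder.
  leading term a: no divisor's leading term divides it; move -2*a to the remainder.
  leading term b**2: no divisor's leading term divides it; move -b**2 to the remainder.
  leading term b: no divisor's leading term divides it; move -2*b to the remainder.
  remainder -a*b - 2*a - b**2 - 2*b ≠ 0; add h_3 = -a*b - 2*a - b**2 - 2*b to the basis.

S(f_1,h_3): lcm = a*b**2. S = 2*a*b - a - b**3 - 2*b**2 - b - 2.
  leading term a*b: subtract (-2)·h_3 from 2*a*b - a - b**3 - 2*b**2 - b - 2 → -b**3 + b**2 - 2
  leading term b**3: no divisor's leading term divides it; move -b**3 to the remainder.
  leading term b**2: no divisor's leading term divides it; move b**2 to the remainder.
  leading term 1: no divisor's leading term divides it; move -2 to the remainder.
  remainder -b**3 + b**2 - 2 ≠ 0; add h_4 = -b**3 + b**2 - 2 to the basis.

The other S-polynomials (S(f_2,h_3), S(f_1,h_4), S(f_2,h_4), S(h_3,h_4)) all reduce to 0 modulo the current basis, so we have a Gröbner basis.
Inter-reduce: drop elements whose leading term is divisible by another's, tail-reduce, and make monic.
Reduced Gröbner basis: {a**2 - 2*a - 2*b**2 + b - 1, a*b + 2*a + b**2 + 2*b, b**3 - b**2 + 2}.
Label its elements g_1 = a**2 - 2*a - 2*b**2 + b - 1, g_2 = a*b + 2*a + b**2 + 2*b, g_3 = b**3 - b**2 + 2.

Reduce p = -a**2*b + a*b + 2*a + b - 1 modulo G:
  leading term a**2*b: subtract (-b)·g_1 from -a**2*b + a*b + 2*a + b - 1 → -a*b + 2*a - 2*b**3 + b**2 - 1
  leading term a*b: subtract (-1)·g_2 from -a*b + 2*a - 2*b**3 + b**2 - 1 → -a - 2*b**3 + 2*b**2 + 2*b - 1
  leading term a: no divisor's leading term divides it; move -a to the remainder.
  leading term b**3: subtract (-2)·g_3 from -2*b**3 + 2*b**2 + 2*b - 1 → 2*b - 2
  leading term b: no divisor's leading term divides it; move 2*b to the remainder.
  leading term 1: no divisor's leading term divides it; move -2 to the remainder.
  normal form = -a + 2*b - 2.
The normal form is nonzero, so p ∉ I. Since p minus its normal form lies in I, I + (p) = I + (r) where r = -a + 2*b - 2; decide whether this ideal is the whole ring.
Run Buchberger on G together with r (pairs among the g_i already reduce to 0 since G is a Gröbner basis):
g_1 = a**2 - 2*a - 2*b**2 + b - 1, LT = a**2.
g_2 = a*b + 2*a + b**2 + 2*b, LT = a*b.
g_3 = b**3 - b**2 + 2, LT = b**3.
r = -a + 2*b - 2, LT = a.

S(g_1,r): lcm = a**2. S = 2*a*b + a - 2*b**2 + b - 1.
  leading term a*b: subtract (2)·g_2 from 2*a*b + a - 2*b**2 + b - 1 → 2*a + b**2 + 2*b - 1
  leading term a: subtract (-2)·r from 2*a + b**2 + 2*b - 1 → b**2 + b
  leading term b**2: no divisor's leading term divides it; move b**2 to the remainder.
  leading term b: no divisor's leading term divides it; move b to the remainder.
  remainder b**2 + b ≠ 0; add m_5 = b**2 + b to the basis.

S(g_2,r): lcm = a*b. S = 2*a - 2*b**2.
  leading term a: subtract (-2)·r from 2*a - 2*b**2 → -2*b**2 - b + 1
  leading term b**2: subtract (-2)·m_5 from -2*b**2 - b + 1 → b + 1
  leading term b: no divisor's leading term divides it; move b to the remainder.
  leading term 1: no divisor's leading term divides it; move 1 to the remainder.
  remainder b + 1 ≠ 0; add m_6 = b + 1 to the basis.

The other S-polynomials (S(g_1,g_2), S(g_1,g_3), S(g_2,g_3), S(g_3,r), S(g_1,m_5), S(g_2,m_5), S(g_3,m_5), S(r,m_5), S(g_1,m_6), S(g_2,m_6), S(g_3,m_6), S(r,m_6), S(m_5,m_6)) all reduce to 0 modulo the current basis, so we have a Gröbner basis.
Inter-reduce: drop elements whose leading term is divisible by another's, tail-reduce, and make monic.
Reduced Gröbner basis: {a - 1, b + 1}.
The reduced Gröbner basis of I + (p) is {a - 1, b + 1} ≠ {1}, a proper ideal, so the enlarged system stays consistent: p is independent of I, with normal form -a + 2*b - 2.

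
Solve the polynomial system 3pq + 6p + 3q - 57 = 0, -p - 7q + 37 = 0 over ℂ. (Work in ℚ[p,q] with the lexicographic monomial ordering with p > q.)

{(48, -11/7), (2, 5)}

Compute a lex Gröbner basis by Buchberger's algorithm.
f_1 = 3pq + 6p + 3q - 57, LT = pq.
f_2 = -p - 7q + 37, LT = p.

S(f_1,f_2): lcm = pq. S = 2p - 7q² + 38q - 19.
  leading term p: subtract (-2)·f_2 from 2p - 7q² + 38q - 19 → -7q² + 24q + 55
  leading term q²: no divisor's leading term divides it; move -7q² to the remainder.
  leading term q: no divisor's leading term divides it; move 24q to the remainder.
  leading term 1: no divisor's leading term divides it; move 55 to the remainder.
  remainder -7q² + 24q + 55 ≠ 0; add h_3 = -7q² + 24q + 55 to the basis.

S(f_1,h_3): lcm = pq². S = 38/7pq + 55/7p + q² - 19q.
  leading term pq: subtract (38/21)·f_1 from 38/7pq + 55/7p + q² - 19q → -3p + q² - 171/7q + 722/7
  leading term p: subtract (3)·f_2 from -3p + q² - 171/7q + 722/7 → q² - 24/7q - 55/7
  leading term q²: subtract (-1/7)·h_3 from q² - 24/7q - 55/7 → 0
  remainder 0.

S(f_2,h_3): leading monomials are coprime, so the S-polynomial reduces to 0 (Buchberger's first criterion).
Every S-polynomial of the final basis reduces to 0, so we have a Gröbner basis.
Inter-reduce: drop elements whose leading term is divisible by another's, tail-reduce, and make monic.
Reduced Gröbner basis: {p + 7q - 37, q² - 24/7q - 55/7}.

A lex Gröbner basis eliminates variables successively. Here q² - 24/7q - 55/7 depends only on q, with roots {-11/7, 5}; lifting each root through the earlier basis elements recovers the full solutions.
  q = -11/7: the earlier basis element becomes p - 48 = 0, giving p = 48 — point (48, -11/7).
  q = 5: the earlier basis element becomes p - 2 = 0, giving p = 2 — point (2, 5).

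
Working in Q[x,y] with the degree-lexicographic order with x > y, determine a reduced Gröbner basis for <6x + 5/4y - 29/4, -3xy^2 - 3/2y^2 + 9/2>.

G = {y^3 - 41/5y^2 + 36/5, x + 5/24y - 29/24}

f_1 = 6x + 5/4y - 29/4, LT = x.
f_2 = -3xy^2 - 3/2y^2 + 9/2, LT = xy^2.

S(f_1,f_2): lcm = xy^2. S = 5/24y^3 - 41/24y^2 + 3/2.
  leading term y^3: no divisor's leading term divides it; move 5/24y^3 to the remainder.
  leading term y^2: no divisor's leading term divides it; move -41/24y^2 to the remainder.
  leading term 1: no divisor's leading term divides it; move 3/2 to the remainder.
  remainder 5/24y^3 - 41/24y^2 + 3/2 ≠ 0; add g_3 = 5/24y^3 - 41/24y^2 + 3/2 to the basis.

The other S-polynomials (S(f_1,g_3), S(f_2,g_3)) all reduce to 0 modulo the current basis, so we have a Gröbner basis.
Inter-reduce: drop elements whose leading term is divisible by another's, tail-reduce, and make monic.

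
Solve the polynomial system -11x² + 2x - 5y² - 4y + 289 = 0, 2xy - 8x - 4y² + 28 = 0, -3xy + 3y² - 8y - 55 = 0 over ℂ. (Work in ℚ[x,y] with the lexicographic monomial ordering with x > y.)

Compute a lex Gröbner basis by Buchberger's algorithm.
f_1 = -11x² + 2x - 5y² - 4y + 289, LT = x².
f_2 = 2xy - 8x - 4y² + 28, LT = xy.
f_3 = -3xy + 3y² - 8y - 55, LT = xy.

S(f_1,f_2): lcm = x²y. S = 4x² + 2xy² - 2/11xy - 14x + 5/11y³ + 4/11y² - 289/11y.
  leading term x²: subtract (-4/11)·f_1 from 4x² + 2xy² - 2/11xy - 14x + 5/11y³ + 4/11y² - 289/11y → 2xy² - 2/11xy - 146/11x + 5/11y³ - 16/11y² - 305/11y + 1156/11
  leading term xy²: subtract (y)·f_2 from 2xy² - 2/11xy - 146/11x + 5/11y³ - 16/11y² - 305/11y + 1156/11 → 86/11xy - 146/11x + 49/11y³ - 16/11y² - 613/11y + 1156/11
  leading term xy: subtract (43/11)·f_2 from 86/11xy - 146/11x + 49/11y³ - 16/11y² - 613/11y + 1156/11 → 18x + 49/11y³ + 156/11y² - 613/11y - 48/11
  leading term x: no divisor's leading term divides it; move 18x to the remainder.
  leading term y³: no divisor's leading term divides it; move 49/11y³ to the remainder.
  leading term y²: no divisor's leading term divides it; move 156/11y² to the remainder.
  leading term y: no divisor's leading term divides it; move -613/11y to the remainder.
  leading term 1: no divisor's leading term divides it; move -48/11 to the remainder.
  remainder 18x + 49/11y³ + 156/11y² - 613/11y - 48/11 ≠ 0; add h_4 = 18x + 49/11y³ + 156/11y² - 613/11y - 48/11 to the basis.

S(f_1,f_3): lcm = x²y. S = xy² - 94/33xy - 55/3x + 5/11y³ + 4/11y² - 289/11y.
  leading term xy²: subtract (½y)·f_2 from xy² - 94/33xy - 55/3x + 5/11y³ + 4/11y² - 289/11y → 38/33xy - 55/3x + 27/11y³ + 4/11y² - 443/11y
  leading term xy: subtract (19/33)·f_2 from 38/33xy - 55/3x + 27/11y³ + 4/11y² - 443/11y → -151/11x + 27/11y³ + 8/3y² - 443/11y - 532/33
  leading term x: subtract (-151/198)·h_4 from -151/11x + 27/11y³ + 8/3y² - 443/11y - 532/33 → 12745/2178y³ + 4894/363y² - 180277/2178y - 7060/363
  leading term y³: no divisor's leading term divides it; move 12745/2178y³ to the remainder.
  leading term y²: no divisor's leading term divides it; move 4894/363y² to the remainder.
  leading term y: no divisor's leading term divides it; move -180277/2178y to the remainder.
  leading term 1: no divisor's leading term divides it; move -7060/363 to the remainder.
  remainder 12745/2178y³ + 4894/363y² - 180277/2178y - 7060/363 ≠ 0; add h_5 = 12745/2178y³ + 4894/363y² - 180277/2178y - 7060/363 to the basis.

S(f_2,f_3): lcm = xy. S = -4x - y² - 8/3y - 13/3.
  leading term x: subtract (-2/9)·h_4 from -4x - y² - 8/3y - 13/3 → 98/99y³ + 71/33y² - 1490/99y - 175/33
  leading term y³: subtract (2156/12745)·h_5 from 98/99y³ + 71/33y² - 1490/99y - 175/33 → -4939/38235y² - 40088/38235y - 5131/2549
  leading term y²: no divisor's leading term divides it; move -4939/38235y² to the remainder.
  leading term y: no divisor's leading term divides it; move -40088/38235y to the remainder.
  leading term 1: no divisor's leading term divides it; move -5131/2549 to the remainder.
  remainder -4939/38235y² - 40088/38235y - 5131/2549 ≠ 0; add h_6 = -4939/38235y² - 40088/38235y - 5131/2549 to the basis.

S(f_1,h_4): lcm = x². S = -49/198xy³ - 26/33xy² + 613/198xy + 2/33x + 5/11y² + 4/11y - 289/11.
  leading term xy³: subtract (-49/396y²)·f_2 from -49/198xy³ - 26/33xy² + 613/198xy + 2/33x + 5/11y² + 4/11y - 289/11 → -16/9xy² + 613/198xy + 2/33x - 49/99y⁴ + 388/99y² + 4/11y - 289/11
  leading term xy²: subtract (-8/9y)·f_2 from -16/9xy² + 613/198xy + 2/33x - 49/99y⁴ + 388/99y² + 4/11y - 289/11 → -265/66xy + 2/33x - 49/99y⁴ - 32/9y³ + 388/99y² + 2500/99y - 289/11
  leading term xy: subtract (-265/132)·f_2 from -265/66xy + 2/33x - 49/99y⁴ - 32/9y³ + 388/99y² + 2500/99y - 289/11 → -16x - 49/99y⁴ - 32/9y³ - 37/9y² + 2500/99y + 988/33
  leading term x: subtract (-8/9)·h_4 from -16x - 49/99y⁴ - 32/9y³ - 37/9y² + 2500/99y + 988/33 → -49/99y⁴ + 40/99y³ + 841/99y² - 2404/99y + 860/33
  leading term y⁴: subtract (-1078/12745y)·h_5 from -49/99y⁴ + 40/99y³ + 841/99y² - 2404/99y + 860/33 → 1948636/1261755y³ + 628324/420585y² - 6542924/252351y + 860/33
  leading term y³: subtract (42869992/162435025)·h_5 from 1948636/1261755y³ + 628324/420585y² - 6542924/252351y + 860/33 → -1005932708/487305075y² - 663167472/162435025y + 3040161124/97461015
  leading term y²: subtract (91448428/5722505)·h_6 from -1005932708/487305075y² - 663167472/162435025y + 3040161124/97461015 → 217551824/17167515y + 217551824/3433503
  leading term y: no divisor's leading term divides it; move 217551824/17167515y to the remainder.
  leading term 1: no divisor's leading term divides it; move 217551824/3433503 to the remainder.
  remainder 217551824/17167515y + 217551824/3433503 ≠ 0; add h_7 = 217551824/17167515y + 217551824/3433503 to the basis.

The other S-polynomials (S(f_2,h_4), S(f_3,h_4), S(f_1,h_5), S(f_2,h_5), S(f_3,h_5), S(h_4,h_5), S(f_1,h_6), S(f_2,h_6), S(f_3,h_6), S(h_4,h_6), S(h_5,h_6), S(f_1,h_7), S(f_2,h_7), S(f_3,h_7), S(h_4,h_7), S(h_5,h_7), S(h_6,h_7)) all reduce to 0 modulo the current basis, so we have a Gröbner basis.
Inter-reduce: drop elements whose leading term is divisible by another's, tail-reduce, and make monic.
Reduced Gröbner basis: {x + 4, y + 5}.

A lex Gröbner basis eliminates variables successively. Here y + 5 depends only on y, with roots {-5}; lifting each root through the earlier basis elements recovers the full solutions.
  y = -5: the earlier basis element becomes x + 4 = 0, giving x = -4 — point (-4, -5).

{(-4, -5)}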